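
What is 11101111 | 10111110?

OR: 1 when either bit is 1
  11101111
| 10111110
----------
  11111111
Decimal: 239 | 190 = 255



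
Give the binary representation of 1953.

Using repeated division by 2:
1953 ÷ 2 = 976 remainder 1
976 ÷ 2 = 488 remainder 0
488 ÷ 2 = 244 remainder 0
244 ÷ 2 = 122 remainder 0
122 ÷ 2 = 61 remainder 0
61 ÷ 2 = 30 remainder 1
30 ÷ 2 = 15 remainder 0
15 ÷ 2 = 7 remainder 1
7 ÷ 2 = 3 remainder 1
3 ÷ 2 = 1 remainder 1
1 ÷ 2 = 0 remainder 1
Reading remainders bottom to top: 11110100001



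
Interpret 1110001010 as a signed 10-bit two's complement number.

Binary: 1110001010
Sign bit: 1 (negative)
Invert: 0001110101
Add 1:  0001110110
Magnitude: 0001110110 = 64 + 32 + 16 + 4 + 2 = 118
Value: -118



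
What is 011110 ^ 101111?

XOR: 1 when bits differ
  011110
^ 101111
--------
  110001
Decimal: 30 ^ 47 = 49



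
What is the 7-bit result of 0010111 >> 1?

Original: 0010111 (decimal 23)
Shift right by 1 position
Drop the 1 low bit; fill with zero on the left
Result: 0001011 (decimal 11)
Equivalent: 23 >> 1 = 23 ÷ 2^1 = 11



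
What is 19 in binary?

Using repeated division by 2:
19 ÷ 2 = 9 remainder 1
9 ÷ 2 = 4 remainder 1
4 ÷ 2 = 2 remainder 0
2 ÷ 2 = 1 remainder 0
1 ÷ 2 = 0 remainder 1
Reading remainders bottom to top: 10011



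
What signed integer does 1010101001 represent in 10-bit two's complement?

Binary: 1010101001
Sign bit: 1 (negative)
Invert: 0101010110
Add 1:  0101010111
Magnitude: 0101010111 = 256 + 64 + 16 + 4 + 2 + 1 = 343
Value: -343



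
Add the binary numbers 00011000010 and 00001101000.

Add column by column from the right: bit + bit + carry-in; write the sum mod 2, carry 1 when the sum is 2 or 3.
carry:  00110000000
        00011000010
+       00001101000
-------------------
       000100101010
(the carry out of the leftmost column, 0, becomes the leading bit)
Decimal check:
  00011000010 = 128 + 64 + 2 = 194
  00001101000 = 64 + 32 + 8 = 104
  194 + 104 = 298, and 000100101010 = 256 + 32 + 8 + 2 = 298 ✓



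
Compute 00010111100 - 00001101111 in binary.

Method 1 - Direct subtraction (column by column from the right: bit − bit − borrow-in; if negative, add 2 and borrow 1 from the next column):
borrow: 00010011110
        00010111100
-       00001101111
-------------------
        00001001101

Method 2 - Add two's complement:
Two's complement of 00001101111: invert → 11110010000, add 1 → 11110010001
  00010111100
+ 11110010001
-------------
 100001001101  (end carry out of the top bit = 1)
Discarding the end carry: 00001001101
Decimal check:
  00010111100 = 128 + 32 + 16 + 8 + 4 = 188
  00001101111 = 64 + 32 + 8 + 4 + 2 + 1 = 111
  188 - 111 = 77, and 00001001101 = 64 + 8 + 4 + 1 = 77 ✓



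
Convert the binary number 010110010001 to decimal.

Sum of powers of 2 for each 1-bit:
2^0 + 2^4 + 2^7 + 2^8 + 2^10
= 1 + 16 + 128 + 256 + 1024
= 1425



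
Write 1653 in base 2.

Using repeated division by 2:
1653 ÷ 2 = 826 remainder 1
826 ÷ 2 = 413 remainder 0
413 ÷ 2 = 206 remainder 1
206 ÷ 2 = 103 remainder 0
103 ÷ 2 = 51 remainder 1
51 ÷ 2 = 25 remainder 1
25 ÷ 2 = 12 remainder 1
12 ÷ 2 = 6 remainder 0
6 ÷ 2 = 3 remainder 0
3 ÷ 2 = 1 remainder 1
1 ÷ 2 = 0 remainder 1
Reading remainders bottom to top: 11001110101



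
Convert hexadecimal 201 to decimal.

Expand by place value (powers of 16):
201 = 2 × 16^2 + 0 × 16^1 + 1 × 16^0
= 2 × 256 + 0 × 16 + 1 × 1
= 512 + 0 + 1
= 513



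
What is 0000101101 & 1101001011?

AND: 1 only when both bits are 1
  0000101101
& 1101001011
------------
  0000001001
Decimal: 45 & 843 = 9



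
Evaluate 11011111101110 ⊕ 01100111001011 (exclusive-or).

XOR: 1 when bits differ
  11011111101110
^ 01100111001011
----------------
  10111000100101
Decimal: 14318 ^ 6603 = 11813



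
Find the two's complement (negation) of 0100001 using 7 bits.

Original: 0100001
Step 1 - Invert all bits: 1011110
Step 2 - Add 1: 1011111
Verification: 0100001 + 1011111 = 10000000; discarding the end carry (carry out of the top bit) leaves the 7-bit value 0000000, as required for x + (-x)



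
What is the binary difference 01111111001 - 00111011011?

Method 1 - Direct subtraction (column by column from the right: bit − bit − borrow-in; if negative, add 2 and borrow 1 from the next column):
borrow: 00000111100
        01111111001
-       00111011011
-------------------
        01000011110

Method 2 - Add two's complement:
Two's complement of 00111011011: invert → 11000100100, add 1 → 11000100101
  01111111001
+ 11000100101
-------------
 101000011110  (end carry out of the top bit = 1)
Discarding the end carry: 01000011110
Decimal check:
  01111111001 = 512 + 256 + 128 + 64 + 32 + 16 + 8 + 1 = 1017
  00111011011 = 256 + 128 + 64 + 16 + 8 + 2 + 1 = 475
  1017 - 475 = 542, and 01000011110 = 512 + 16 + 8 + 4 + 2 = 542 ✓



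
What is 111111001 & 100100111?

AND: 1 only when both bits are 1
  111111001
& 100100111
-----------
  100100001
Decimal: 505 & 295 = 289



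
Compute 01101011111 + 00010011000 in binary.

Add column by column from the right: bit + bit + carry-in; write the sum mod 2, carry 1 when the sum is 2 or 3.
carry:  00000110000
        01101011111
+       00010011000
-------------------
       001111110111
(the carry out of the leftmost column, 0, becomes the leading bit)
Decimal check:
  01101011111 = 512 + 256 + 64 + 16 + 8 + 4 + 2 + 1 = 863
  00010011000 = 128 + 16 + 8 = 152
  863 + 152 = 1015, and 001111110111 = 512 + 256 + 128 + 64 + 32 + 16 + 4 + 2 + 1 = 1015 ✓



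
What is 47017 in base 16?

Using repeated division by 16 (digits 10–15 are A–F):
47017 ÷ 16 = 2938 remainder 9
2938 ÷ 16 = 183 remainder 10 (A)
183 ÷ 16 = 11 remainder 7
11 ÷ 16 = 0 remainder 11 (B)
Reading remainders bottom to top: B7A9



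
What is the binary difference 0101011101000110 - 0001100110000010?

Method 1 - Direct subtraction (column by column from the right: bit − bit − borrow-in; if negative, add 2 and borrow 1 from the next column):
borrow: 0111001100000000
        0101011101000110
-       0001100110000010
------------------------
        0011110111000100

Method 2 - Add two's complement:
Two's complement of 0001100110000010: invert → 1110011001111101, add 1 → 1110011001111110
  0101011101000110
+ 1110011001111110
------------------
 10011110111000100  (end carry out of the top bit = 1)
Discarding the end carry: 0011110111000100
Decimal check:
  0101011101000110 = 16384 + 4096 + 1024 + 512 + 256 + 64 + 4 + 2 = 22342
  0001100110000010 = 4096 + 2048 + 256 + 128 + 2 = 6530
  22342 - 6530 = 15812, and 0011110111000100 = 8192 + 4096 + 2048 + 1024 + 256 + 128 + 64 + 4 = 15812 ✓



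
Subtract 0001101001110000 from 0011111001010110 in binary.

Method 1 - Direct subtraction (column by column from the right: bit − bit − borrow-in; if negative, add 2 and borrow 1 from the next column):
borrow: 0000011111000000
        0011111001010110
-       0001101001110000
------------------------
        0010001111100110

Method 2 - Add two's complement:
Two's complement of 0001101001110000: invert → 1110010110001111, add 1 → 1110010110010000
  0011111001010110
+ 1110010110010000
------------------
 10010001111100110  (end carry out of the top bit = 1)
Discarding the end carry: 0010001111100110
Decimal check:
  0011111001010110 = 8192 + 4096 + 2048 + 1024 + 512 + 64 + 16 + 4 + 2 = 15958
  0001101001110000 = 4096 + 2048 + 512 + 64 + 32 + 16 = 6768
  15958 - 6768 = 9190, and 0010001111100110 = 8192 + 512 + 256 + 128 + 64 + 32 + 4 + 2 = 9190 ✓



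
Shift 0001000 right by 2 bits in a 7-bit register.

Original: 0001000 (decimal 8)
Shift right by 2 positions
Drop the 2 low bits; fill with zeros on the left
Result: 0000010 (decimal 2)
Equivalent: 8 >> 2 = 8 ÷ 2^2 = 2



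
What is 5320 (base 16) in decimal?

Expand by place value (powers of 16):
5320 = 5 × 16^3 + 3 × 16^2 + 2 × 16^1 + 0 × 16^0
= 5 × 4096 + 3 × 256 + 2 × 16 + 0 × 1
= 20480 + 768 + 32 + 0
= 21280



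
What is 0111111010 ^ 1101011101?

XOR: 1 when bits differ
  0111111010
^ 1101011101
------------
  1010100111
Decimal: 506 ^ 861 = 679



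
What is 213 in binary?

Using repeated division by 2:
213 ÷ 2 = 106 remainder 1
106 ÷ 2 = 53 remainder 0
53 ÷ 2 = 26 remainder 1
26 ÷ 2 = 13 remainder 0
13 ÷ 2 = 6 remainder 1
6 ÷ 2 = 3 remainder 0
3 ÷ 2 = 1 remainder 1
1 ÷ 2 = 0 remainder 1
Reading remainders bottom to top: 11010101



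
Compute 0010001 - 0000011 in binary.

Method 1 - Direct subtraction (column by column from the right: bit − bit − borrow-in; if negative, add 2 and borrow 1 from the next column):
borrow: 0011100
        0010001
-       0000011
---------------
        0001110

Method 2 - Add two's complement:
Two's complement of 0000011: invert → 1111100, add 1 → 1111101
  0010001
+ 1111101
---------
 10001110  (end carry out of the top bit = 1)
Discarding the end carry: 0001110
Decimal check:
  0010001 = 16 + 1 = 17
  0000011 = 2 + 1 = 3
  17 - 3 = 14, and 0001110 = 8 + 4 + 2 = 14 ✓



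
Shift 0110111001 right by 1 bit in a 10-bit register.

Original: 0110111001 (decimal 441)
Shift right by 1 position
Drop the 1 low bit; fill with zero on the left
Result: 0011011100 (decimal 220)
Equivalent: 441 >> 1 = 441 ÷ 2^1 = 220



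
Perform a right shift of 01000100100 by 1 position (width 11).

Original: 01000100100 (decimal 548)
Shift right by 1 position
Drop the 1 low bit; fill with zero on the left
Result: 00100010010 (decimal 274)
Equivalent: 548 >> 1 = 548 ÷ 2^1 = 274



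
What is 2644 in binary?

Using repeated division by 2:
2644 ÷ 2 = 1322 remainder 0
1322 ÷ 2 = 661 remainder 0
661 ÷ 2 = 330 remainder 1
330 ÷ 2 = 165 remainder 0
165 ÷ 2 = 82 remainder 1
82 ÷ 2 = 41 remainder 0
41 ÷ 2 = 20 remainder 1
20 ÷ 2 = 10 remainder 0
10 ÷ 2 = 5 remainder 0
5 ÷ 2 = 2 remainder 1
2 ÷ 2 = 1 remainder 0
1 ÷ 2 = 0 remainder 1
Reading remainders bottom to top: 101001010100



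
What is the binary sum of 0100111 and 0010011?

Add column by column from the right: bit + bit + carry-in; write the sum mod 2, carry 1 when the sum is 2 or 3.
carry:  0001110
        0100111
+       0010011
---------------
       00111010
(the carry out of the leftmost column, 0, becomes the leading bit)
Decimal check:
  0100111 = 32 + 4 + 2 + 1 = 39
  0010011 = 16 + 2 + 1 = 19
  39 + 19 = 58, and 00111010 = 32 + 16 + 8 + 2 = 58 ✓



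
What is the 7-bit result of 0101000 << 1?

Original: 0101000 (decimal 40)
Shift left by 1 position
Append 1 zero on the right
Result: 1010000 (decimal 80)
Equivalent: 40 << 1 = 40 × 2^1 = 80



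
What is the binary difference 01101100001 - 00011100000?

Method 1 - Direct subtraction (column by column from the right: bit − bit − borrow-in; if negative, add 2 and borrow 1 from the next column):
borrow: 00100000000
        01101100001
-       00011100000
-------------------
        01010000001

Method 2 - Add two's complement:
Two's complement of 00011100000: invert → 11100011111, add 1 → 11100100000
  01101100001
+ 11100100000
-------------
 101010000001  (end carry out of the top bit = 1)
Discarding the end carry: 01010000001
Decimal check:
  01101100001 = 512 + 256 + 64 + 32 + 1 = 865
  00011100000 = 128 + 64 + 32 = 224
  865 - 224 = 641, and 01010000001 = 512 + 128 + 1 = 641 ✓



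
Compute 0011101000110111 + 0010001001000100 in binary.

Add column by column from the right: bit + bit + carry-in; write the sum mod 2, carry 1 when the sum is 2 or 3.
carry:  0100010000001000
        0011101000110111
+       0010001001000100
------------------------
       00101110001111011
(the carry out of the leftmost column, 0, becomes the leading bit)
Decimal check:
  0011101000110111 = 8192 + 4096 + 2048 + 512 + 32 + 16 + 4 + 2 + 1 = 14903
  0010001001000100 = 8192 + 512 + 64 + 4 = 8772
  14903 + 8772 = 23675, and 00101110001111011 = 16384 + 4096 + 2048 + 1024 + 64 + 32 + 16 + 8 + 2 + 1 = 23675 ✓



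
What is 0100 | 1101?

OR: 1 when either bit is 1
  0100
| 1101
------
  1101
Decimal: 4 | 13 = 13



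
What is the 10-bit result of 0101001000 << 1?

Original: 0101001000 (decimal 328)
Shift left by 1 position
Append 1 zero on the right
Result: 1010010000 (decimal 656)
Equivalent: 328 << 1 = 328 × 2^1 = 656



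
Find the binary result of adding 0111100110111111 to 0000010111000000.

Add column by column from the right: bit + bit + carry-in; write the sum mod 2, carry 1 when the sum is 2 or 3.
carry:  0000001100000000
        0111100110111111
+       0000010111000000
------------------------
       00111111101111111
(the carry out of the leftmost column, 0, becomes the leading bit)
Decimal check:
  0111100110111111 = 16384 + 8192 + 4096 + 2048 + 256 + 128 + 32 + 16 + 8 + 4 + 2 + 1 = 31167
  0000010111000000 = 1024 + 256 + 128 + 64 = 1472
  31167 + 1472 = 32639, and 00111111101111111 = 16384 + 8192 + 4096 + 2048 + 1024 + 512 + 256 + 64 + 32 + 16 + 8 + 4 + 2 + 1 = 32639 ✓



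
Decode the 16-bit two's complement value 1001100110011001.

Binary: 1001100110011001
Sign bit: 1 (negative)
Invert: 0110011001100110
Add 1:  0110011001100111
Magnitude: 0110011001100111 = 16384 + 8192 + 1024 + 512 + 64 + 32 + 4 + 2 + 1 = 26215
Value: -26215



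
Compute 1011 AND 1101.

AND: 1 only when both bits are 1
  1011
& 1101
------
  1001
Decimal: 11 & 13 = 9



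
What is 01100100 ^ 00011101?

XOR: 1 when bits differ
  01100100
^ 00011101
----------
  01111001
Decimal: 100 ^ 29 = 121



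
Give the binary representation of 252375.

Using repeated division by 2:
252375 ÷ 2 = 126187 remainder 1
126187 ÷ 2 = 63093 remainder 1
63093 ÷ 2 = 31546 remainder 1
31546 ÷ 2 = 15773 remainder 0
15773 ÷ 2 = 7886 remainder 1
7886 ÷ 2 = 3943 remainder 0
3943 ÷ 2 = 1971 remainder 1
1971 ÷ 2 = 985 remainder 1
985 ÷ 2 = 492 remainder 1
492 ÷ 2 = 246 remainder 0
246 ÷ 2 = 123 remainder 0
123 ÷ 2 = 61 remainder 1
61 ÷ 2 = 30 remainder 1
30 ÷ 2 = 15 remainder 0
15 ÷ 2 = 7 remainder 1
7 ÷ 2 = 3 remainder 1
3 ÷ 2 = 1 remainder 1
1 ÷ 2 = 0 remainder 1
Reading remainders bottom to top: 111101100111010111



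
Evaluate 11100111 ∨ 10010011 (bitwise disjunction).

OR: 1 when either bit is 1
  11100111
| 10010011
----------
  11110111
Decimal: 231 | 147 = 247



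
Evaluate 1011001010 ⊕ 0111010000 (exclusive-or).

XOR: 1 when bits differ
  1011001010
^ 0111010000
------------
  1100011010
Decimal: 714 ^ 464 = 794



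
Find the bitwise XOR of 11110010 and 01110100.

XOR: 1 when bits differ
  11110010
^ 01110100
----------
  10000110
Decimal: 242 ^ 116 = 134



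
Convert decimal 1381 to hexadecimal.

Using repeated division by 16 (digits 10–15 are A–F):
1381 ÷ 16 = 86 remainder 5
86 ÷ 16 = 5 remainder 6
5 ÷ 16 = 0 remainder 5
Reading remainders bottom to top: 565



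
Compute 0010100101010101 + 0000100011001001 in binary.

Add column by column from the right: bit + bit + carry-in; write the sum mod 2, carry 1 when the sum is 2 or 3.
carry:  0001001110000010
        0010100101010101
+       0000100011001001
------------------------
       00011001000011110
(the carry out of the leftmost column, 0, becomes the leading bit)
Decimal check:
  0010100101010101 = 8192 + 2048 + 256 + 64 + 16 + 4 + 1 = 10581
  0000100011001001 = 2048 + 128 + 64 + 8 + 1 = 2249
  10581 + 2249 = 12830, and 00011001000011110 = 8192 + 4096 + 512 + 16 + 8 + 4 + 2 = 12830 ✓



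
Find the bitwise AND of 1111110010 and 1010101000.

AND: 1 only when both bits are 1
  1111110010
& 1010101000
------------
  1010100000
Decimal: 1010 & 680 = 672



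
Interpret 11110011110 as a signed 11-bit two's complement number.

Binary: 11110011110
Sign bit: 1 (negative)
Invert: 00001100001
Add 1:  00001100010
Magnitude: 00001100010 = 64 + 32 + 2 = 98
Value: -98



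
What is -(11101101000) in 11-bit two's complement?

Original (sign bit 1, negative): 11101101000
Step 1 - Invert all bits: 00010010111
Step 2 - Add 1: 00010011000
Verification: 11101101000 + 00010011000 = 100000000000; discarding the end carry (carry out of the top bit) leaves the 11-bit value 00000000000, as required for x + (-x)



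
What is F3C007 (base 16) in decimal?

Expand by place value (powers of 16):
Digit values: F = 15, C = 12
F3C007 = 15 × 16^5 + 3 × 16^4 + 12 × 16^3 + 0 × 16^2 + 0 × 16^1 + 7 × 16^0
= 15 × 1048576 + 3 × 65536 + 12 × 4096 + 0 × 256 + 0 × 16 + 7 × 1
= 15728640 + 196608 + 49152 + 0 + 0 + 7
= 15974407



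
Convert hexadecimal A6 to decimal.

Expand by place value (powers of 16):
Digit values: A = 10
A6 = 10 × 16^1 + 6 × 16^0
= 10 × 16 + 6 × 1
= 160 + 6
= 166



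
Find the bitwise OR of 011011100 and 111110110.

OR: 1 when either bit is 1
  011011100
| 111110110
-----------
  111111110
Decimal: 220 | 502 = 510



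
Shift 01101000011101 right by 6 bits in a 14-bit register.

Original: 01101000011101 (decimal 6685)
Shift right by 6 positions
Drop the 6 low bits; fill with zeros on the left
Result: 00000001101000 (decimal 104)
Equivalent: 6685 >> 6 = 6685 ÷ 2^6 = 104



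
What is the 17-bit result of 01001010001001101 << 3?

Original: 01001010001001101 (decimal 37965)
Shift left by 3 positions
Append 3 zeros on the right and drop the 3 high bits that overflow the 17-bit width
Result: 01010001001101000 (decimal 41576)
Equivalent: 37965 << 3 = 37965 × 2^3 = 303720, truncated to 17 bits = 41576



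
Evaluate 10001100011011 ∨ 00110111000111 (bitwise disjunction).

OR: 1 when either bit is 1
  10001100011011
| 00110111000111
----------------
  10111111011111
Decimal: 8987 | 3527 = 12255



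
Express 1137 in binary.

Using repeated division by 2:
1137 ÷ 2 = 568 remainder 1
568 ÷ 2 = 284 remainder 0
284 ÷ 2 = 142 remainder 0
142 ÷ 2 = 71 remainder 0
71 ÷ 2 = 35 remainder 1
35 ÷ 2 = 17 remainder 1
17 ÷ 2 = 8 remainder 1
8 ÷ 2 = 4 remainder 0
4 ÷ 2 = 2 remainder 0
2 ÷ 2 = 1 remainder 0
1 ÷ 2 = 0 remainder 1
Reading remainders bottom to top: 10001110001



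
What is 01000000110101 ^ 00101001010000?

XOR: 1 when bits differ
  01000000110101
^ 00101001010000
----------------
  01101001100101
Decimal: 4149 ^ 2640 = 6757



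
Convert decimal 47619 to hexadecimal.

Using repeated division by 16 (digits 10–15 are A–F):
47619 ÷ 16 = 2976 remainder 3
2976 ÷ 16 = 186 remainder 0
186 ÷ 16 = 11 remainder 10 (A)
11 ÷ 16 = 0 remainder 11 (B)
Reading remainders bottom to top: BA03



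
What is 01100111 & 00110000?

AND: 1 only when both bits are 1
  01100111
& 00110000
----------
  00100000
Decimal: 103 & 48 = 32



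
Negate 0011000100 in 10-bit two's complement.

Original: 0011000100
Step 1 - Invert all bits: 1100111011
Step 2 - Add 1: 1100111100
Verification: 0011000100 + 1100111100 = 10000000000; discarding the end carry (carry out of the top bit) leaves the 10-bit value 0000000000, as required for x + (-x)



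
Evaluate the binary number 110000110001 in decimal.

Sum of powers of 2 for each 1-bit:
2^0 + 2^4 + 2^5 + 2^10 + 2^11
= 1 + 16 + 32 + 1024 + 2048
= 3121



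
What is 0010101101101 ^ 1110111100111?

XOR: 1 when bits differ
  0010101101101
^ 1110111100111
---------------
  1100010001010
Decimal: 1389 ^ 7655 = 6282



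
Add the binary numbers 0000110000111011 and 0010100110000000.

Add column by column from the right: bit + bit + carry-in; write the sum mod 2, carry 1 when the sum is 2 or 3.
carry:  0001000000000000
        0000110000111011
+       0010100110000000
------------------------
       00011010110111011
(the carry out of the leftmost column, 0, becomes the leading bit)
Decimal check:
  0000110000111011 = 2048 + 1024 + 32 + 16 + 8 + 2 + 1 = 3131
  0010100110000000 = 8192 + 2048 + 256 + 128 = 10624
  3131 + 10624 = 13755, and 00011010110111011 = 8192 + 4096 + 1024 + 256 + 128 + 32 + 16 + 8 + 2 + 1 = 13755 ✓



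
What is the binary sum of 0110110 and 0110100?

Add column by column from the right: bit + bit + carry-in; write the sum mod 2, carry 1 when the sum is 2 or 3.
carry:  1101000
        0110110
+       0110100
---------------
       01101010
(the carry out of the leftmost column, 0, becomes the leading bit)
Decimal check:
  0110110 = 32 + 16 + 4 + 2 = 54
  0110100 = 32 + 16 + 4 = 52
  54 + 52 = 106, and 01101010 = 64 + 32 + 8 + 2 = 106 ✓



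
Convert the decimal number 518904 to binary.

Using repeated division by 2:
518904 ÷ 2 = 259452 remainder 0
259452 ÷ 2 = 129726 remainder 0
129726 ÷ 2 = 64863 remainder 0
64863 ÷ 2 = 32431 remainder 1
32431 ÷ 2 = 16215 remainder 1
16215 ÷ 2 = 8107 remainder 1
8107 ÷ 2 = 4053 remainder 1
4053 ÷ 2 = 2026 remainder 1
2026 ÷ 2 = 1013 remainder 0
1013 ÷ 2 = 506 remainder 1
506 ÷ 2 = 253 remainder 0
253 ÷ 2 = 126 remainder 1
126 ÷ 2 = 63 remainder 0
63 ÷ 2 = 31 remainder 1
31 ÷ 2 = 15 remainder 1
15 ÷ 2 = 7 remainder 1
7 ÷ 2 = 3 remainder 1
3 ÷ 2 = 1 remainder 1
1 ÷ 2 = 0 remainder 1
Reading remainders bottom to top: 1111110101011111000



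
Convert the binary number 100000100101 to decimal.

Sum of powers of 2 for each 1-bit:
2^0 + 2^2 + 2^5 + 2^11
= 1 + 4 + 32 + 2048
= 2085



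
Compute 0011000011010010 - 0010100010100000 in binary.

Method 1 - Direct subtraction (column by column from the right: bit − bit − borrow-in; if negative, add 2 and borrow 1 from the next column):
borrow: 0001000001000000
        0011000011010010
-       0010100010100000
------------------------
        0000100000110010

Method 2 - Add two's complement:
Two's complement of 0010100010100000: invert → 1101011101011111, add 1 → 1101011101100000
  0011000011010010
+ 1101011101100000
------------------
 10000100000110010  (end carry out of the top bit = 1)
Discarding the end carry: 0000100000110010
Decimal check:
  0011000011010010 = 8192 + 4096 + 128 + 64 + 16 + 2 = 12498
  0010100010100000 = 8192 + 2048 + 128 + 32 = 10400
  12498 - 10400 = 2098, and 0000100000110010 = 2048 + 32 + 16 + 2 = 2098 ✓



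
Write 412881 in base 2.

Using repeated division by 2:
412881 ÷ 2 = 206440 remainder 1
206440 ÷ 2 = 103220 remainder 0
103220 ÷ 2 = 51610 remainder 0
51610 ÷ 2 = 25805 remainder 0
25805 ÷ 2 = 12902 remainder 1
12902 ÷ 2 = 6451 remainder 0
6451 ÷ 2 = 3225 remainder 1
3225 ÷ 2 = 1612 remainder 1
1612 ÷ 2 = 806 remainder 0
806 ÷ 2 = 403 remainder 0
403 ÷ 2 = 201 remainder 1
201 ÷ 2 = 100 remainder 1
100 ÷ 2 = 50 remainder 0
50 ÷ 2 = 25 remainder 0
25 ÷ 2 = 12 remainder 1
12 ÷ 2 = 6 remainder 0
6 ÷ 2 = 3 remainder 0
3 ÷ 2 = 1 remainder 1
1 ÷ 2 = 0 remainder 1
Reading remainders bottom to top: 1100100110011010001



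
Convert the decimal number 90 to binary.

Using repeated division by 2:
90 ÷ 2 = 45 remainder 0
45 ÷ 2 = 22 remainder 1
22 ÷ 2 = 11 remainder 0
11 ÷ 2 = 5 remainder 1
5 ÷ 2 = 2 remainder 1
2 ÷ 2 = 1 remainder 0
1 ÷ 2 = 0 remainder 1
Reading remainders bottom to top: 1011010



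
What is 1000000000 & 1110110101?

AND: 1 only when both bits are 1
  1000000000
& 1110110101
------------
  1000000000
Decimal: 512 & 949 = 512



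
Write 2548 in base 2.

Using repeated division by 2:
2548 ÷ 2 = 1274 remainder 0
1274 ÷ 2 = 637 remainder 0
637 ÷ 2 = 318 remainder 1
318 ÷ 2 = 159 remainder 0
159 ÷ 2 = 79 remainder 1
79 ÷ 2 = 39 remainder 1
39 ÷ 2 = 19 remainder 1
19 ÷ 2 = 9 remainder 1
9 ÷ 2 = 4 remainder 1
4 ÷ 2 = 2 remainder 0
2 ÷ 2 = 1 remainder 0
1 ÷ 2 = 0 remainder 1
Reading remainders bottom to top: 100111110100



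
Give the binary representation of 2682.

Using repeated division by 2:
2682 ÷ 2 = 1341 remainder 0
1341 ÷ 2 = 670 remainder 1
670 ÷ 2 = 335 remainder 0
335 ÷ 2 = 167 remainder 1
167 ÷ 2 = 83 remainder 1
83 ÷ 2 = 41 remainder 1
41 ÷ 2 = 20 remainder 1
20 ÷ 2 = 10 remainder 0
10 ÷ 2 = 5 remainder 0
5 ÷ 2 = 2 remainder 1
2 ÷ 2 = 1 remainder 0
1 ÷ 2 = 0 remainder 1
Reading remainders bottom to top: 101001111010



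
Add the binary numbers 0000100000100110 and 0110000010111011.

Add column by column from the right: bit + bit + carry-in; write the sum mod 2, carry 1 when the sum is 2 or 3.
carry:  0000000001111100
        0000100000100110
+       0110000010111011
------------------------
       00110100011100001
(the carry out of the leftmost column, 0, becomes the leading bit)
Decimal check:
  0000100000100110 = 2048 + 32 + 4 + 2 = 2086
  0110000010111011 = 16384 + 8192 + 128 + 32 + 16 + 8 + 2 + 1 = 24763
  2086 + 24763 = 26849, and 00110100011100001 = 16384 + 8192 + 2048 + 128 + 64 + 32 + 1 = 26849 ✓



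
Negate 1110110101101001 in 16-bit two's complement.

Original (sign bit 1, negative): 1110110101101001
Step 1 - Invert all bits: 0001001010010110
Step 2 - Add 1: 0001001010010111
Verification: 1110110101101001 + 0001001010010111 = 10000000000000000; discarding the end carry (carry out of the top bit) leaves the 16-bit value 0000000000000000, as required for x + (-x)



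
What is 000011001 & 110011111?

AND: 1 only when both bits are 1
  000011001
& 110011111
-----------
  000011001
Decimal: 25 & 415 = 25



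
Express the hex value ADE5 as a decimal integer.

Expand by place value (powers of 16):
Digit values: A = 10, D = 13, E = 14
ADE5 = 10 × 16^3 + 13 × 16^2 + 14 × 16^1 + 5 × 16^0
= 10 × 4096 + 13 × 256 + 14 × 16 + 5 × 1
= 40960 + 3328 + 224 + 5
= 44517



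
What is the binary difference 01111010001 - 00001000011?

Method 1 - Direct subtraction (column by column from the right: bit − bit − borrow-in; if negative, add 2 and borrow 1 from the next column):
borrow: 00000011100
        01111010001
-       00001000011
-------------------
        01110001110

Method 2 - Add two's complement:
Two's complement of 00001000011: invert → 11110111100, add 1 → 11110111101
  01111010001
+ 11110111101
-------------
 101110001110  (end carry out of the top bit = 1)
Discarding the end carry: 01110001110
Decimal check:
  01111010001 = 512 + 256 + 128 + 64 + 16 + 1 = 977
  00001000011 = 64 + 2 + 1 = 67
  977 - 67 = 910, and 01110001110 = 512 + 256 + 128 + 8 + 4 + 2 = 910 ✓



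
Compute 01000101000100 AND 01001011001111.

AND: 1 only when both bits are 1
  01000101000100
& 01001011001111
----------------
  01000001000100
Decimal: 4420 & 4815 = 4164



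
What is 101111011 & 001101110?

AND: 1 only when both bits are 1
  101111011
& 001101110
-----------
  001101010
Decimal: 379 & 110 = 106



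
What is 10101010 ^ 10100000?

XOR: 1 when bits differ
  10101010
^ 10100000
----------
  00001010
Decimal: 170 ^ 160 = 10



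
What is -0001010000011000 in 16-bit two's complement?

Original: 0001010000011000
Step 1 - Invert all bits: 1110101111100111
Step 2 - Add 1: 1110101111101000
Verification: 0001010000011000 + 1110101111101000 = 10000000000000000; discarding the end carry (carry out of the top bit) leaves the 16-bit value 0000000000000000, as required for x + (-x)



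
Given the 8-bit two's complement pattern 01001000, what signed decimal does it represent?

Binary: 01001000
Sign bit: 0 (non-negative)
Read directly as an unsigned value:
01001000 = 64 + 8 = 72
Value: 72



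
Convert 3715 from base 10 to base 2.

Using repeated division by 2:
3715 ÷ 2 = 1857 remainder 1
1857 ÷ 2 = 928 remainder 1
928 ÷ 2 = 464 remainder 0
464 ÷ 2 = 232 remainder 0
232 ÷ 2 = 116 remainder 0
116 ÷ 2 = 58 remainder 0
58 ÷ 2 = 29 remainder 0
29 ÷ 2 = 14 remainder 1
14 ÷ 2 = 7 remainder 0
7 ÷ 2 = 3 remainder 1
3 ÷ 2 = 1 remainder 1
1 ÷ 2 = 0 remainder 1
Reading remainders bottom to top: 111010000011



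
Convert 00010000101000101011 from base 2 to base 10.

Sum of powers of 2 for each 1-bit:
2^0 + 2^1 + 2^3 + 2^5 + 2^9 + 2^11 + 2^16
= 1 + 2 + 8 + 32 + 512 + 2048 + 65536
= 68139



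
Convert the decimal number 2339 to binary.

Using repeated division by 2:
2339 ÷ 2 = 1169 remainder 1
1169 ÷ 2 = 584 remainder 1
584 ÷ 2 = 292 remainder 0
292 ÷ 2 = 146 remainder 0
146 ÷ 2 = 73 remainder 0
73 ÷ 2 = 36 remainder 1
36 ÷ 2 = 18 remainder 0
18 ÷ 2 = 9 remainder 0
9 ÷ 2 = 4 remainder 1
4 ÷ 2 = 2 remainder 0
2 ÷ 2 = 1 remainder 0
1 ÷ 2 = 0 remainder 1
Reading remainders bottom to top: 100100100011



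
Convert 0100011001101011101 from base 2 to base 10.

Sum of powers of 2 for each 1-bit:
2^0 + 2^2 + 2^3 + 2^4 + 2^6 + 2^8 + 2^9 + 2^12 + 2^13 + 2^17
= 1 + 4 + 8 + 16 + 64 + 256 + 512 + 4096 + 8192 + 131072
= 144221



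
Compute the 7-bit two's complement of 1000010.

Original (sign bit 1, negative): 1000010
Step 1 - Invert all bits: 0111101
Step 2 - Add 1: 0111110
Verification: 1000010 + 0111110 = 10000000; discarding the end carry (carry out of the top bit) leaves the 7-bit value 0000000, as required for x + (-x)



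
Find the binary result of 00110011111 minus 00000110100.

Method 1 - Direct subtraction (column by column from the right: bit − bit − borrow-in; if negative, add 2 and borrow 1 from the next column):
borrow: 00011000000
        00110011111
-       00000110100
-------------------
        00101101011

Method 2 - Add two's complement:
Two's complement of 00000110100: invert → 11111001011, add 1 → 11111001100
  00110011111
+ 11111001100
-------------
 100101101011  (end carry out of the top bit = 1)
Discarding the end carry: 00101101011
Decimal check:
  00110011111 = 256 + 128 + 16 + 8 + 4 + 2 + 1 = 415
  00000110100 = 32 + 16 + 4 = 52
  415 - 52 = 363, and 00101101011 = 256 + 64 + 32 + 8 + 2 + 1 = 363 ✓



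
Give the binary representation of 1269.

Using repeated division by 2:
1269 ÷ 2 = 634 remainder 1
634 ÷ 2 = 317 remainder 0
317 ÷ 2 = 158 remainder 1
158 ÷ 2 = 79 remainder 0
79 ÷ 2 = 39 remainder 1
39 ÷ 2 = 19 remainder 1
19 ÷ 2 = 9 remainder 1
9 ÷ 2 = 4 remainder 1
4 ÷ 2 = 2 remainder 0
2 ÷ 2 = 1 remainder 0
1 ÷ 2 = 0 remainder 1
Reading remainders bottom to top: 10011110101



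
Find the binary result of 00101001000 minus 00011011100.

Method 1 - Direct subtraction (column by column from the right: bit − bit − borrow-in; if negative, add 2 and borrow 1 from the next column):
borrow: 00111111000
        00101001000
-       00011011100
-------------------
        00001101100

Method 2 - Add two's complement:
Two's complement of 00011011100: invert → 11100100011, add 1 → 11100100100
  00101001000
+ 11100100100
-------------
 100001101100  (end carry out of the top bit = 1)
Discarding the end carry: 00001101100
Decimal check:
  00101001000 = 256 + 64 + 8 = 328
  00011011100 = 128 + 64 + 16 + 8 + 4 = 220
  328 - 220 = 108, and 00001101100 = 64 + 32 + 8 + 4 = 108 ✓



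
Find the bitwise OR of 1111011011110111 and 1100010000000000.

OR: 1 when either bit is 1
  1111011011110111
| 1100010000000000
------------------
  1111011011110111
Decimal: 63223 | 50176 = 63223



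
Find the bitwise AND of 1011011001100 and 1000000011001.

AND: 1 only when both bits are 1
  1011011001100
& 1000000011001
---------------
  1000000001000
Decimal: 5836 & 4121 = 4104



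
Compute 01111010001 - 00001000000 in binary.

Method 1 - Direct subtraction (column by column from the right: bit − bit − borrow-in; if negative, add 2 and borrow 1 from the next column):
borrow: 00000000000
        01111010001
-       00001000000
-------------------
        01110010001

Method 2 - Add two's complement:
Two's complement of 00001000000: invert → 11110111111, add 1 → 11111000000
  01111010001
+ 11111000000
-------------
 101110010001  (end carry out of the top bit = 1)
Discarding the end carry: 01110010001
Decimal check:
  01111010001 = 512 + 256 + 128 + 64 + 16 + 1 = 977
  00001000000 = 64
  977 - 64 = 913, and 01110010001 = 512 + 256 + 128 + 16 + 1 = 913 ✓



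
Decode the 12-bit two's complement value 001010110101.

Binary: 001010110101
Sign bit: 0 (non-negative)
Read directly as an unsigned value:
001010110101 = 512 + 128 + 32 + 16 + 4 + 1 = 693
Value: 693



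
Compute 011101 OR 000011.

OR: 1 when either bit is 1
  011101
| 000011
--------
  011111
Decimal: 29 | 3 = 31



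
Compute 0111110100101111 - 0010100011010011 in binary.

Method 1 - Direct subtraction (column by column from the right: bit − bit − borrow-in; if negative, add 2 and borrow 1 from the next column):
borrow: 0000000110100000
        0111110100101111
-       0010100011010011
------------------------
        0101010001011100

Method 2 - Add two's complement:
Two's complement of 0010100011010011: invert → 1101011100101100, add 1 → 1101011100101101
  0111110100101111
+ 1101011100101101
------------------
 10101010001011100  (end carry out of the top bit = 1)
Discarding the end carry: 0101010001011100
Decimal check:
  0111110100101111 = 16384 + 8192 + 4096 + 2048 + 1024 + 256 + 32 + 8 + 4 + 2 + 1 = 32047
  0010100011010011 = 8192 + 2048 + 128 + 64 + 16 + 2 + 1 = 10451
  32047 - 10451 = 21596, and 0101010001011100 = 16384 + 4096 + 1024 + 64 + 16 + 8 + 4 = 21596 ✓



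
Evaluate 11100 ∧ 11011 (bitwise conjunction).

AND: 1 only when both bits are 1
  11100
& 11011
-------
  11000
Decimal: 28 & 27 = 24



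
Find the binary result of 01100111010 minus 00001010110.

Method 1 - Direct subtraction (column by column from the right: bit − bit − borrow-in; if negative, add 2 and borrow 1 from the next column):
borrow: 00110001000
        01100111010
-       00001010110
-------------------
        01011100100

Method 2 - Add two's complement:
Two's complement of 00001010110: invert → 11110101001, add 1 → 11110101010
  01100111010
+ 11110101010
-------------
 101011100100  (end carry out of the top bit = 1)
Discarding the end carry: 01011100100
Decimal check:
  01100111010 = 512 + 256 + 32 + 16 + 8 + 2 = 826
  00001010110 = 64 + 16 + 4 + 2 = 86
  826 - 86 = 740, and 01011100100 = 512 + 128 + 64 + 32 + 4 = 740 ✓



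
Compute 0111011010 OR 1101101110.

OR: 1 when either bit is 1
  0111011010
| 1101101110
------------
  1111111110
Decimal: 474 | 878 = 1022



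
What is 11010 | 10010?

OR: 1 when either bit is 1
  11010
| 10010
-------
  11010
Decimal: 26 | 18 = 26



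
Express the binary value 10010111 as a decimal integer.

Sum of powers of 2 for each 1-bit:
2^0 + 2^1 + 2^2 + 2^4 + 2^7
= 1 + 2 + 4 + 16 + 128
= 151



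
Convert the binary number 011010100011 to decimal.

Sum of powers of 2 for each 1-bit:
2^0 + 2^1 + 2^5 + 2^7 + 2^9 + 2^10
= 1 + 2 + 32 + 128 + 512 + 1024
= 1699



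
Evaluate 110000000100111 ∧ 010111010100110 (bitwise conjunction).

AND: 1 only when both bits are 1
  110000000100111
& 010111010100110
-----------------
  010000000100110
Decimal: 24615 & 11942 = 8230



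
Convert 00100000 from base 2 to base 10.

Sum of powers of 2 for each 1-bit:
2^5
= 32
= 32



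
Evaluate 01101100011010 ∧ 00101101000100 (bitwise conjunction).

AND: 1 only when both bits are 1
  01101100011010
& 00101101000100
----------------
  00101100000000
Decimal: 6938 & 2884 = 2816



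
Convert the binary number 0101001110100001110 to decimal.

Sum of powers of 2 for each 1-bit:
2^1 + 2^2 + 2^3 + 2^8 + 2^10 + 2^11 + 2^12 + 2^15 + 2^17
= 2 + 4 + 8 + 256 + 1024 + 2048 + 4096 + 32768 + 131072
= 171278



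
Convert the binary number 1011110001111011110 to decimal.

Sum of powers of 2 for each 1-bit:
2^1 + 2^2 + 2^3 + 2^4 + 2^6 + 2^7 + 2^8 + 2^9 + 2^13 + 2^14 + 2^15 + 2^16 + 2^18
= 2 + 4 + 8 + 16 + 64 + 128 + 256 + 512 + 8192 + 16384 + 32768 + 65536 + 262144
= 386014



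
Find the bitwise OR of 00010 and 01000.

OR: 1 when either bit is 1
  00010
| 01000
-------
  01010
Decimal: 2 | 8 = 10



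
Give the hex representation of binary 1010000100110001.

Group into 4-bit nibbles from right:
  1010 = A
  0001 = 1
  0011 = 3
  0001 = 1
Result: A131



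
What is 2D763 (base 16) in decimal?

Expand by place value (powers of 16):
Digit values: D = 13
2D763 = 2 × 16^4 + 13 × 16^3 + 7 × 16^2 + 6 × 16^1 + 3 × 16^0
= 2 × 65536 + 13 × 4096 + 7 × 256 + 6 × 16 + 3 × 1
= 131072 + 53248 + 1792 + 96 + 3
= 186211



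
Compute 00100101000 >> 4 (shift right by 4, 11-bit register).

Original: 00100101000 (decimal 296)
Shift right by 4 positions
Drop the 4 low bits; fill with zeros on the left
Result: 00000010010 (decimal 18)
Equivalent: 296 >> 4 = 296 ÷ 2^4 = 18



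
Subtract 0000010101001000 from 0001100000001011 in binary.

Method 1 - Direct subtraction (column by column from the right: bit − bit − borrow-in; if negative, add 2 and borrow 1 from the next column):
borrow: 0000111110000000
        0001100000001011
-       0000010101001000
------------------------
        0001001011000011

Method 2 - Add two's complement:
Two's complement of 0000010101001000: invert → 1111101010110111, add 1 → 1111101010111000
  0001100000001011
+ 1111101010111000
------------------
 10001001011000011  (end carry out of the top bit = 1)
Discarding the end carry: 0001001011000011
Decimal check:
  0001100000001011 = 4096 + 2048 + 8 + 2 + 1 = 6155
  0000010101001000 = 1024 + 256 + 64 + 8 = 1352
  6155 - 1352 = 4803, and 0001001011000011 = 4096 + 512 + 128 + 64 + 2 + 1 = 4803 ✓



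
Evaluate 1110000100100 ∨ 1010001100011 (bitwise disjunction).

OR: 1 when either bit is 1
  1110000100100
| 1010001100011
---------------
  1110001100111
Decimal: 7204 | 5219 = 7271



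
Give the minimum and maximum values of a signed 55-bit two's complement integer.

For 55-bit two's complement:
Minimum: -2^54 = -18014398509481984
Maximum: 2^54 - 1 = 18014398509481983



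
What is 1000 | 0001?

OR: 1 when either bit is 1
  1000
| 0001
------
  1001
Decimal: 8 | 1 = 9



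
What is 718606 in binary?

Using repeated division by 2:
718606 ÷ 2 = 359303 remainder 0
359303 ÷ 2 = 179651 remainder 1
179651 ÷ 2 = 89825 remainder 1
89825 ÷ 2 = 44912 remainder 1
44912 ÷ 2 = 22456 remainder 0
22456 ÷ 2 = 11228 remainder 0
11228 ÷ 2 = 5614 remainder 0
5614 ÷ 2 = 2807 remainder 0
2807 ÷ 2 = 1403 remainder 1
1403 ÷ 2 = 701 remainder 1
701 ÷ 2 = 350 remainder 1
350 ÷ 2 = 175 remainder 0
175 ÷ 2 = 87 remainder 1
87 ÷ 2 = 43 remainder 1
43 ÷ 2 = 21 remainder 1
21 ÷ 2 = 10 remainder 1
10 ÷ 2 = 5 remainder 0
5 ÷ 2 = 2 remainder 1
2 ÷ 2 = 1 remainder 0
1 ÷ 2 = 0 remainder 1
Reading remainders bottom to top: 10101111011100001110



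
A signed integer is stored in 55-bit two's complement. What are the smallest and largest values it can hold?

For 55-bit two's complement:
Minimum: -2^54 = -18014398509481984
Maximum: 2^54 - 1 = 18014398509481983



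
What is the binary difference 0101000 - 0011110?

Method 1 - Direct subtraction (column by column from the right: bit − bit − borrow-in; if negative, add 2 and borrow 1 from the next column):
borrow: 0111100
        0101000
-       0011110
---------------
        0001010

Method 2 - Add two's complement:
Two's complement of 0011110: invert → 1100001, add 1 → 1100010
  0101000
+ 1100010
---------
 10001010  (end carry out of the top bit = 1)
Discarding the end carry: 0001010
Decimal check:
  0101000 = 32 + 8 = 40
  0011110 = 16 + 8 + 4 + 2 = 30
  40 - 30 = 10, and 0001010 = 8 + 2 = 10 ✓



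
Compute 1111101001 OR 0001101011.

OR: 1 when either bit is 1
  1111101001
| 0001101011
------------
  1111101011
Decimal: 1001 | 107 = 1003



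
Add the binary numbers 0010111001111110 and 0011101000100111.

Add column by column from the right: bit + bit + carry-in; write the sum mod 2, carry 1 when the sum is 2 or 3.
carry:  0111110011111100
        0010111001111110
+       0011101000100111
------------------------
       00110100010100101
(the carry out of the leftmost column, 0, becomes the leading bit)
Decimal check:
  0010111001111110 = 8192 + 2048 + 1024 + 512 + 64 + 32 + 16 + 8 + 4 + 2 = 11902
  0011101000100111 = 8192 + 4096 + 2048 + 512 + 32 + 4 + 2 + 1 = 14887
  11902 + 14887 = 26789, and 00110100010100101 = 16384 + 8192 + 2048 + 128 + 32 + 4 + 1 = 26789 ✓



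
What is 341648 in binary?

Using repeated division by 2:
341648 ÷ 2 = 170824 remainder 0
170824 ÷ 2 = 85412 remainder 0
85412 ÷ 2 = 42706 remainder 0
42706 ÷ 2 = 21353 remainder 0
21353 ÷ 2 = 10676 remainder 1
10676 ÷ 2 = 5338 remainder 0
5338 ÷ 2 = 2669 remainder 0
2669 ÷ 2 = 1334 remainder 1
1334 ÷ 2 = 667 remainder 0
667 ÷ 2 = 333 remainder 1
333 ÷ 2 = 166 remainder 1
166 ÷ 2 = 83 remainder 0
83 ÷ 2 = 41 remainder 1
41 ÷ 2 = 20 remainder 1
20 ÷ 2 = 10 remainder 0
10 ÷ 2 = 5 remainder 0
5 ÷ 2 = 2 remainder 1
2 ÷ 2 = 1 remainder 0
1 ÷ 2 = 0 remainder 1
Reading remainders bottom to top: 1010011011010010000

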